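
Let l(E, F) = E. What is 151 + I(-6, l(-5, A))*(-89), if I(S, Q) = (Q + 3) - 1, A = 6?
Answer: 418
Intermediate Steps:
I(S, Q) = 2 + Q (I(S, Q) = (3 + Q) - 1 = 2 + Q)
151 + I(-6, l(-5, A))*(-89) = 151 + (2 - 5)*(-89) = 151 - 3*(-89) = 151 + 267 = 418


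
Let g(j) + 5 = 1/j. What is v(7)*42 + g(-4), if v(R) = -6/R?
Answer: -165/4 ≈ -41.250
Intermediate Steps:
g(j) = -5 + 1/j
v(7)*42 + g(-4) = -6/7*42 + (-5 + 1/(-4)) = -6*⅐*42 + (-5 - ¼) = -6/7*42 - 21/4 = -36 - 21/4 = -165/4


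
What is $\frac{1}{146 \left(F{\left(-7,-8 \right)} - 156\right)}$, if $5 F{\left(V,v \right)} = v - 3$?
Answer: $- \frac{5}{115486} \approx -4.3295 \cdot 10^{-5}$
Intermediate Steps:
$F{\left(V,v \right)} = - \frac{3}{5} + \frac{v}{5}$ ($F{\left(V,v \right)} = \frac{v - 3}{5} = \frac{-3 + v}{5} = - \frac{3}{5} + \frac{v}{5}$)
$\frac{1}{146 \left(F{\left(-7,-8 \right)} - 156\right)} = \frac{1}{146 \left(\left(- \frac{3}{5} + \frac{1}{5} \left(-8\right)\right) - 156\right)} = \frac{1}{146 \left(\left(- \frac{3}{5} - \frac{8}{5}\right) - 156\right)} = \frac{1}{146 \left(- \frac{11}{5} - 156\right)} = \frac{1}{146 \left(- \frac{791}{5}\right)} = \frac{1}{- \frac{115486}{5}} = - \frac{5}{115486}$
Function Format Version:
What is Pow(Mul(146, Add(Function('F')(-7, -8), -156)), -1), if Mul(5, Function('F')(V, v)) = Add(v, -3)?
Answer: Rational(-5, 115486) ≈ -4.3295e-5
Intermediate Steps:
Function('F')(V, v) = Add(Rational(-3, 5), Mul(Rational(1, 5), v)) (Function('F')(V, v) = Mul(Rational(1, 5), Add(v, -3)) = Mul(Rational(1, 5), Add(-3, v)) = Add(Rational(-3, 5), Mul(Rational(1, 5), v)))
Pow(Mul(146, Add(Function('F')(-7, -8), -156)), -1) = Pow(Mul(146, Add(Add(Rational(-3, 5), Mul(Rational(1, 5), -8)), -156)), -1) = Pow(Mul(146, Add(Add(Rational(-3, 5), Rational(-8, 5)), -156)), -1) = Pow(Mul(146, Add(Rational(-11, 5), -156)), -1) = Pow(Mul(146, Rational(-791, 5)), -1) = Pow(Rational(-115486, 5), -1) = Rational(-5, 115486)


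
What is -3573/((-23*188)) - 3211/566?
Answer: -5931023/1223692 ≈ -4.8468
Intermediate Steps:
-3573/((-23*188)) - 3211/566 = -3573/(-4324) - 3211*1/566 = -3573*(-1/4324) - 3211/566 = 3573/4324 - 3211/566 = -5931023/1223692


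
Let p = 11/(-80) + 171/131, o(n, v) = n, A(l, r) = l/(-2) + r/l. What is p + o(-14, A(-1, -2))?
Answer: -134481/10480 ≈ -12.832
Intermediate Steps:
A(l, r) = -l/2 + r/l (A(l, r) = l*(-1/2) + r/l = -l/2 + r/l)
p = 12239/10480 (p = 11*(-1/80) + 171*(1/131) = -11/80 + 171/131 = 12239/10480 ≈ 1.1678)
p + o(-14, A(-1, -2)) = 12239/10480 - 14 = -134481/10480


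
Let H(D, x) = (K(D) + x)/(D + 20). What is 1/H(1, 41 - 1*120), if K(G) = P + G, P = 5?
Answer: -21/73 ≈ -0.28767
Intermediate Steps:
K(G) = 5 + G
H(D, x) = (5 + D + x)/(20 + D) (H(D, x) = ((5 + D) + x)/(D + 20) = (5 + D + x)/(20 + D))
1/H(1, 41 - 1*120) = 1/((5 + 1 + (41 - 1*120))/(20 + 1)) = 1/((5 + 1 + (41 - 120))/21) = 1/((5 + 1 - 79)/21) = 1/((1/21)*(-73)) = 1/(-73/21) = -21/73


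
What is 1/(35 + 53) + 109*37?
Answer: 354905/88 ≈ 4033.0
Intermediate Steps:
1/(35 + 53) + 109*37 = 1/88 + 4033 = 354905/88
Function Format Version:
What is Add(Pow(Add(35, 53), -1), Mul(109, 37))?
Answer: Rational(354905, 88) ≈ 4033.0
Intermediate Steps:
Add(Pow(Add(35, 53), -1), Mul(109, 37)) = Add(Pow(88, -1), 4033) = Add(Rational(1, 88), 4033) = Rational(354905, 88)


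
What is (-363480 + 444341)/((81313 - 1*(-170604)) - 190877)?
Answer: 80861/61040 ≈ 1.3247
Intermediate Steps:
(-363480 + 444341)/((81313 - 1*(-170604)) - 190877) = 80861/((81313 + 170604) - 190877) = 80861/(251917 - 190877) = 80861/61040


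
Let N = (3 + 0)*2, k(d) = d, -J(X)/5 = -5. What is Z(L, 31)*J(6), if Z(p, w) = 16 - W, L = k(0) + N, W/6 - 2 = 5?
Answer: -650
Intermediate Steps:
J(X) = 25 (J(X) = -5*(-5) = 25)
N = 6 (N = 3*2 = 6)
W = 42 (W = 12 + 6*5 = 12 + 30 = 42)
L = 6 (L = 0 + 6 = 6)
Z(p, w) = -26 (Z(p, w) = 16 - 1*42 = 16 - 42 = -26)
Z(L, 31)*J(6) = -26*25 = -650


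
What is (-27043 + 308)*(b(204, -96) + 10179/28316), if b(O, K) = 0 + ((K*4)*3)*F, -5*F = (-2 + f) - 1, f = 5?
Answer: -349110757773/28316 ≈ -1.2329e+7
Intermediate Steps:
F = -⅖ (F = -((-2 + 5) - 1)/5 = -(3 - 1)/5 = -⅕*2 = -⅖ ≈ -0.40000)
b(O, K) = -24*K/5 (b(O, K) = 0 + ((K*4)*3)*(-⅖) = 0 + ((4*K)*3)*(-⅖) = 0 + (12*K)*(-⅖) = 0 - 24*K/5 = -24*K/5)
(-27043 + 308)*(b(204, -96) + 10179/28316) = (-27043 + 308)*(-24/5*(-96) + 10179/28316) = -26735*(2304/5 + 10179*(1/28316)) = -26735*(2304/5 + 10179/28316) = -26735*65290959/141580 = -349110757773/28316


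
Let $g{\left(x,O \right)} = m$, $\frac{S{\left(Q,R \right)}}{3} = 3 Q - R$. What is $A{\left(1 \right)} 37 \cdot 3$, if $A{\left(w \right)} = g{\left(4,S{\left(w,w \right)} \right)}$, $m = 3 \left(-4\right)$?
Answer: $-1332$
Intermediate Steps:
$S{\left(Q,R \right)} = - 3 R + 9 Q$ ($S{\left(Q,R \right)} = 3 \left(3 Q - R\right) = 3 \left(- R + 3 Q\right) = - 3 R + 9 Q$)
$m = -12$
$g{\left(x,O \right)} = -12$
$A{\left(w \right)} = -12$
$A{\left(1 \right)} 37 \cdot 3 = \left(-12\right) 37 \cdot 3 = \left(-444\right) 3 = -1332$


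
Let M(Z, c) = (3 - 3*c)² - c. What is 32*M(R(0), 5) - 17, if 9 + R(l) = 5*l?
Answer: 4431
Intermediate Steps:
R(l) = -9 + 5*l
32*M(R(0), 5) - 17 = 32*(-1*5 + 9*(-1 + 5)²) - 17 = 32*(-5 + 9*4²) - 17 = 32*(-5 + 9*16) - 17 = 32*(-5 + 144) - 17 = 32*139 - 17 = 4448 - 17 = 4431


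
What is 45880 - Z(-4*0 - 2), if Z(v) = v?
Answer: 45882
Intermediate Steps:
45880 - Z(-4*0 - 2) = 45880 - (-4*0 - 2) = 45880 - (0 - 2) = 45880 - 1*(-2) = 45880 + 2 = 45882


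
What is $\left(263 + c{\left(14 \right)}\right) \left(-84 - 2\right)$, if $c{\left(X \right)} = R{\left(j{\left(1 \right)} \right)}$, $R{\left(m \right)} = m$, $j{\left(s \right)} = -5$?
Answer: $-22188$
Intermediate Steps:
$c{\left(X \right)} = -5$
$\left(263 + c{\left(14 \right)}\right) \left(-84 - 2\right) = \left(263 - 5\right) \left(-84 - 2\right) = 258 \left(-86\right) = -22188$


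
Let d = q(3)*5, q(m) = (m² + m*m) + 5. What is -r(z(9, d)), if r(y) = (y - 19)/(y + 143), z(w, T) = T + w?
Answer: -35/89 ≈ -0.39326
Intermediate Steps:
q(m) = 5 + 2*m² (q(m) = (m² + m²) + 5 = 2*m² + 5 = 5 + 2*m²)
d = 115 (d = (5 + 2*3²)*5 = (5 + 2*9)*5 = (5 + 18)*5 = 23*5 = 115)
r(y) = (-19 + y)/(143 + y)
-r(z(9, d)) = -(-19 + (115 + 9))/(143 + (115 + 9)) = -(-19 + 124)/(143 + 124) = -105/267 = -1*35/89 = -35/89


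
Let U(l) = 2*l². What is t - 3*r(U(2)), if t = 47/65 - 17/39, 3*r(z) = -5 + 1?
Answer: 836/195 ≈ 4.2872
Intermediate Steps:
r(z) = -4/3 (r(z) = (-5 + 1)/3 = (⅓)*(-4) = -4/3)
t = 56/195 (t = 47*(1/65) - 17*1/39 = 47/65 - 17/39 = 56/195 ≈ 0.28718)
t - 3*r(U(2)) = 56/195 - 3*(-4/3) = 56/195 + 4 = 836/195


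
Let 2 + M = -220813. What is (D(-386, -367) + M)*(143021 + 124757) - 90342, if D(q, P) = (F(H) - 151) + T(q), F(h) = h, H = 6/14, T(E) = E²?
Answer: -19271958240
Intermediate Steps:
H = 3/7 (H = 6*(1/14) = 3/7 ≈ 0.42857)
D(q, P) = -1054/7 + q² (D(q, P) = (3/7 - 151) + q² = -1054/7 + q²)
M = -220815 (M = -2 - 220813 = -220815)
(D(-386, -367) + M)*(143021 + 124757) - 90342 = ((-1054/7 + (-386)²) - 220815)*(143021 + 124757) - 90342 = ((-1054/7 + 148996) - 220815)*267778 - 90342 = (1041918/7 - 220815)*267778 - 90342 = -503787/7*267778 - 90342 = -19271867898 - 90342 = -19271958240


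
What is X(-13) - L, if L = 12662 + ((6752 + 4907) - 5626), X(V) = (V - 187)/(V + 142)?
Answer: -2411855/129 ≈ -18697.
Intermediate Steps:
X(V) = (-187 + V)/(142 + V)
L = 18695 (L = 12662 + (11659 - 5626) = 12662 + 6033 = 18695)
X(-13) - L = (-187 - 13)/(142 - 13) - 1*18695 = -200/129 - 18695 = -2411855/129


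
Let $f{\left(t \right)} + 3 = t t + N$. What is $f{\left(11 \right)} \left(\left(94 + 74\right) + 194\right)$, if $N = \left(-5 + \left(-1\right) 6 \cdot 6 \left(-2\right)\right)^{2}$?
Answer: $1667734$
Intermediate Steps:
$N = 4489$ ($N = \left(-5 + \left(-6\right) 6 \left(-2\right)\right)^{2} = \left(-5 - -72\right)^{2} = \left(-5 + 72\right)^{2} = 67^{2} = 4489$)
$f{\left(t \right)} = 4486 + t^{2}$ ($f{\left(t \right)} = -3 + \left(t t + 4489\right) = -3 + \left(t^{2} + 4489\right) = -3 + \left(4489 + t^{2}\right) = 4486 + t^{2}$)
$f{\left(11 \right)} \left(\left(94 + 74\right) + 194\right) = \left(4486 + 11^{2}\right) \left(\left(94 + 74\right) + 194\right) = \left(4486 + 121\right) \left(168 + 194\right) = 4607 \cdot 362 = 1667734$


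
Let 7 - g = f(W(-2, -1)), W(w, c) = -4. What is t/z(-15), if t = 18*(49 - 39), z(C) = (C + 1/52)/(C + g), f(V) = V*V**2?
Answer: -524160/779 ≈ -672.86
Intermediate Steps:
f(V) = V**3
g = 71 (g = 7 - 1*(-4)**3 = 7 - 1*(-64) = 7 + 64 = 71)
z(C) = (1/52 + C)/(71 + C) (z(C) = (C + 1/52)/(C + 71) = (C + 1/52)/(71 + C) = (1/52 + C)/(71 + C))
t = 180 (t = 18*10 = 180)
t/z(-15) = 180/(((1/52 - 15)/(71 - 15))) = 180/((-779/52/56)) = 180/(((1/56)*(-779/52))) = 180/(-779/2912) = 180*(-2912/779) = -524160/779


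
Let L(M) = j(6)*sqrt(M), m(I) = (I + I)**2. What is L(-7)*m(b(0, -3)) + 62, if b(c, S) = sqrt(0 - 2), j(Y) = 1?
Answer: 62 - 8*I*sqrt(7) ≈ 62.0 - 21.166*I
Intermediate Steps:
b(c, S) = I*sqrt(2) (b(c, S) = sqrt(-2) = I*sqrt(2))
m(I) = 4*I**2 (m(I) = (2*I)**2 = 4*I**2)
L(M) = sqrt(M) (L(M) = 1*sqrt(M) = sqrt(M))
L(-7)*m(b(0, -3)) + 62 = sqrt(-7)*(4*(I*sqrt(2))**2) + 62 = (I*sqrt(7))*(4*(-2)) + 62 = (I*sqrt(7))*(-8) + 62 = -8*I*sqrt(7) + 62 = 62 - 8*I*sqrt(7)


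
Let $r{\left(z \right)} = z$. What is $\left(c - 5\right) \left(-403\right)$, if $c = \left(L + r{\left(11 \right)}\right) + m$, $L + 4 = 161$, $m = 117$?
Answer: $-112840$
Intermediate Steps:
$L = 157$ ($L = -4 + 161 = 157$)
$c = 285$ ($c = \left(157 + 11\right) + 117 = 168 + 117 = 285$)
$\left(c - 5\right) \left(-403\right) = \left(285 - 5\right) \left(-403\right) = 280 \left(-403\right) = -112840$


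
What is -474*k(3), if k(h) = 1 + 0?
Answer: -474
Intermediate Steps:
k(h) = 1
-474*k(3) = -474*1 = -474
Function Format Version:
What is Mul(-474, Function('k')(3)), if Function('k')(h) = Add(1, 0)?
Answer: -474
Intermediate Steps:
Function('k')(h) = 1
Mul(-474, Function('k')(3)) = Mul(-474, 1) = -474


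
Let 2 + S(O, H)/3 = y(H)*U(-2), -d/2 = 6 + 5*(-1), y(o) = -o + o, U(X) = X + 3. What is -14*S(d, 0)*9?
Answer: 756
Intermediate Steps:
U(X) = 3 + X
y(o) = 0
d = -2 (d = -2*(6 + 5*(-1)) = -2*(6 - 5) = -2*1 = -2)
S(O, H) = -6 (S(O, H) = -6 + 3*(0*(3 - 2)) = -6 + 3*(0*1) = -6 + 3*0 = -6 + 0 = -6)
-14*S(d, 0)*9 = -14*(-6)*9 = 84*9 = 756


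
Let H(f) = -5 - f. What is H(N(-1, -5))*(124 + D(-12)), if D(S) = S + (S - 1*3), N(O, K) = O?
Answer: -388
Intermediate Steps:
D(S) = -3 + 2*S (D(S) = S + (S - 3) = S + (-3 + S) = -3 + 2*S)
H(N(-1, -5))*(124 + D(-12)) = (-5 - 1*(-1))*(124 + (-3 + 2*(-12))) = (-5 + 1)*(124 + (-3 - 24)) = -4*(124 - 27) = -4*97 = -388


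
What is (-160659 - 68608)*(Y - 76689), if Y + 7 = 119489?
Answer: -9811022731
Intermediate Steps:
Y = 119482 (Y = -7 + 119489 = 119482)
(-160659 - 68608)*(Y - 76689) = (-160659 - 68608)*(119482 - 76689) = -229267*42793 = -9811022731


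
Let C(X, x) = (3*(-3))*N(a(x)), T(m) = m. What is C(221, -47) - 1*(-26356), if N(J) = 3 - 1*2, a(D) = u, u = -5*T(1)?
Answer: 26347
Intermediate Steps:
u = -5 (u = -5*1 = -5)
a(D) = -5
N(J) = 1 (N(J) = 3 - 2 = 1)
C(X, x) = -9 (C(X, x) = (3*(-3))*1 = -9*1 = -9)
C(221, -47) - 1*(-26356) = -9 - 1*(-26356) = -9 + 26356 = 26347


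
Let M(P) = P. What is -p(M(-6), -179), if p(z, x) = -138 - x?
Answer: -41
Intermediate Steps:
-p(M(-6), -179) = -(-138 - 1*(-179)) = -(-138 + 179) = -1*41 = -41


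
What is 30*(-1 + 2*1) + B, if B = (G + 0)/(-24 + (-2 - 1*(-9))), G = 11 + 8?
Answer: 491/17 ≈ 28.882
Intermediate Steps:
G = 19
B = -19/17 (B = (19 + 0)/(-24 + (-2 - 1*(-9))) = 19/(-24 + (-2 + 9)) = 19/(-24 + 7) = 19/(-17) = 19*(-1/17) = -19/17 ≈ -1.1176)
30*(-1 + 2*1) + B = 30*(-1 + 2*1) - 19/17 = 30*(-1 + 2) - 19/17 = 30*1 - 19/17 = 30 - 19/17 = 491/17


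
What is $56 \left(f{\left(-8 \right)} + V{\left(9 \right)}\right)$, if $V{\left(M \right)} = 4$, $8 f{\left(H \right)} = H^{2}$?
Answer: $672$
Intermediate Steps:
$f{\left(H \right)} = \frac{H^{2}}{8}$
$56 \left(f{\left(-8 \right)} + V{\left(9 \right)}\right) = 56 \left(\frac{\left(-8\right)^{2}}{8} + 4\right) = 56 \left(\frac{1}{8} \cdot 64 + 4\right) = 56 \left(8 + 4\right) = 56 \cdot 12 = 672$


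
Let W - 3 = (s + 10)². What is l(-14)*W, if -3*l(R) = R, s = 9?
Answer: 5096/3 ≈ 1698.7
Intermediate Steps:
l(R) = -R/3
W = 364 (W = 3 + (9 + 10)² = 3 + 19² = 3 + 361 = 364)
l(-14)*W = -⅓*(-14)*364 = (14/3)*364 = 5096/3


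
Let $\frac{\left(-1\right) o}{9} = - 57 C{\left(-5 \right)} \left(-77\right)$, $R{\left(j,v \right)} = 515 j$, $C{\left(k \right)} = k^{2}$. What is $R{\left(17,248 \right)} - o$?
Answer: $996280$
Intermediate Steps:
$o = -987525$ ($o = - 9 - 57 \left(-5\right)^{2} \left(-77\right) = - 9 \left(-57\right) 25 \left(-77\right) = - 9 \left(\left(-1425\right) \left(-77\right)\right) = \left(-9\right) 109725 = -987525$)
$R{\left(17,248 \right)} - o = 515 \cdot 17 - -987525 = 8755 + 987525 = 996280$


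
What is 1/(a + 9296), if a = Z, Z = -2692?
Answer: 1/6604 ≈ 0.00015142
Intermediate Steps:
a = -2692
1/(a + 9296) = 1/(-2692 + 9296) = 1/6604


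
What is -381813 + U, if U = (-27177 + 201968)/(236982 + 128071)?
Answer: -139381806298/365053 ≈ -3.8181e+5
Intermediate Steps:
U = 174791/365053 ≈ 0.47881
-381813 + U = -381813 + 174791/365053 = -139381806298/365053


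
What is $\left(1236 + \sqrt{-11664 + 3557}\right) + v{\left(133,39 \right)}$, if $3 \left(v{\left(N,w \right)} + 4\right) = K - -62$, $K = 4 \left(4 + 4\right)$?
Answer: $\frac{3790}{3} + 11 i \sqrt{67} \approx 1263.3 + 90.039 i$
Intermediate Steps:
$K = 32$ ($K = 4 \cdot 8 = 32$)
$v{\left(N,w \right)} = \frac{82}{3}$ ($v{\left(N,w \right)} = -4 + \frac{32 - -62}{3} = -4 + \frac{32 + 62}{3} = -4 + \frac{1}{3} \cdot 94 = -4 + \frac{94}{3} = \frac{82}{3}$)
$\left(1236 + \sqrt{-11664 + 3557}\right) + v{\left(133,39 \right)} = \left(1236 + \sqrt{-11664 + 3557}\right) + \frac{82}{3} = \left(1236 + \sqrt{-8107}\right) + \frac{82}{3} = \left(1236 + 11 i \sqrt{67}\right) + \frac{82}{3} = \frac{3790}{3} + 11 i \sqrt{67}$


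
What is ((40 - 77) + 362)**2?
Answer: 105625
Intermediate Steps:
((40 - 77) + 362)**2 = (-37 + 362)**2 = 325**2 = 105625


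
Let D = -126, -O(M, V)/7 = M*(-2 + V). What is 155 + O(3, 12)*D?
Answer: 26615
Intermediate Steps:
O(M, V) = -7*M*(-2 + V)
155 + O(3, 12)*D = 155 + (7*3*(2 - 1*12))*(-126) = 155 + (7*3*(2 - 12))*(-126) = 155 + (7*3*(-10))*(-126) = 155 - 210*(-126) = 155 + 26460 = 26615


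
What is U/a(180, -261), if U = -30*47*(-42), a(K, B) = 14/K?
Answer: 761400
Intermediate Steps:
U = 59220 (U = -1410*(-42) = 59220)
U/a(180, -261) = 59220/((14/180)) = 59220/((14*(1/180))) = 59220/(7/90) = 59220*(90/7) = 761400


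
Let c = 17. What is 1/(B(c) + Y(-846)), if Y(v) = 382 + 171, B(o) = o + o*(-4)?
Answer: 1/502 ≈ 0.0019920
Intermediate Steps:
B(o) = -3*o (B(o) = o - 4*o = -3*o)
Y(v) = 553
1/(B(c) + Y(-846)) = 1/(-3*17 + 553) = 1/(-51 + 553) = 1/502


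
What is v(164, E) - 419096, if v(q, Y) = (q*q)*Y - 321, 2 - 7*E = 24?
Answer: -3527631/7 ≈ -5.0395e+5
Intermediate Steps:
E = -22/7 (E = 2/7 - ⅐*24 = 2/7 - 24/7 = -22/7 ≈ -3.1429)
v(q, Y) = -321 + Y*q² (v(q, Y) = q²*Y - 321 = Y*q² - 321 = -321 + Y*q²)
v(164, E) - 419096 = (-321 - 22/7*164²) - 419096 = (-321 - 22/7*26896) - 419096 = (-321 - 591712/7) - 419096 = -593959/7 - 419096 = -3527631/7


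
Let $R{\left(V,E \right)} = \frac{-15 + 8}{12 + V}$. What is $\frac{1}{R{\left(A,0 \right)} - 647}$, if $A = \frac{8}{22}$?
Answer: $- \frac{136}{88069} \approx -0.0015442$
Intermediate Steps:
$A = \frac{4}{11}$ ($A = 8 \cdot \frac{1}{22} = \frac{4}{11} \approx 0.36364$)
$R{\left(V,E \right)} = - \frac{7}{12 + V}$
$\frac{1}{R{\left(A,0 \right)} - 647} = \frac{1}{- \frac{7}{12 + \frac{4}{11}} - 647} = \frac{1}{- \frac{7}{\frac{136}{11}} - 647} = \frac{1}{\left(-7\right) \frac{11}{136} - 647} = \frac{1}{- \frac{77}{136} - 647} = \frac{1}{- \frac{88069}{136}} = - \frac{136}{88069}$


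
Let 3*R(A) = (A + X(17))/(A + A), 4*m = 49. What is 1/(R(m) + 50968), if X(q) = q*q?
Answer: 294/14985797 ≈ 1.9619e-5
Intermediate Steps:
m = 49/4 (m = (1/4)*49 = 49/4 ≈ 12.250)
X(q) = q**2
R(A) = (289 + A)/(6*A) (R(A) = ((A + 17**2)/(A + A))/3 = ((A + 289)/((2*A)))/3 = ((289 + A)*(1/(2*A)))/3 = ((289 + A)/(2*A))/3 = (289 + A)/(6*A))
1/(R(m) + 50968) = 1/((289 + 49/4)/(6*(49/4)) + 50968) = 1/((1/6)*(4/49)*(1205/4) + 50968) = 1/(1205/294 + 50968) = 1/(14985797/294) = 294/14985797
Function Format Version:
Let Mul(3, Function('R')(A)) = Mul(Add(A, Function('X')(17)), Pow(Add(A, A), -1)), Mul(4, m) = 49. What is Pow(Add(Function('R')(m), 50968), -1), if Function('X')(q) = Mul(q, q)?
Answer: Rational(294, 14985797) ≈ 1.9619e-5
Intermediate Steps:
m = Rational(49, 4) (m = Mul(Rational(1, 4), 49) = Rational(49, 4) ≈ 12.250)
Function('X')(q) = Pow(q, 2)
Function('R')(A) = Mul(Rational(1, 6), Pow(A, -1), Add(289, A)) (Function('R')(A) = Mul(Rational(1, 3), Mul(Add(A, Pow(17, 2)), Pow(Add(A, A), -1))) = Mul(Rational(1, 3), Mul(Add(A, 289), Pow(Mul(2, A), -1))) = Mul(Rational(1, 3), Mul(Add(289, A), Mul(Rational(1, 2), Pow(A, -1)))) = Mul(Rational(1, 3), Mul(Rational(1, 2), Pow(A, -1), Add(289, A))) = Mul(Rational(1, 6), Pow(A, -1), Add(289, A)))
Pow(Add(Function('R')(m), 50968), -1) = Pow(Add(Mul(Rational(1, 6), Pow(Rational(49, 4), -1), Add(289, Rational(49, 4))), 50968), -1) = Pow(Add(Mul(Rational(1, 6), Rational(4, 49), Rational(1205, 4)), 50968), -1) = Pow(Add(Rational(1205, 294), 50968), -1) = Pow(Rational(14985797, 294), -1) = Rational(294, 14985797)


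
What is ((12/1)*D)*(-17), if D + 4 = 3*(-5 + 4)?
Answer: 1428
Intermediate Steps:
D = -7 (D = -4 + 3*(-5 + 4) = -4 + 3*(-1) = -4 - 3 = -7)
((12/1)*D)*(-17) = ((12/1)*(-7))*(-17) = ((12*1)*(-7))*(-17) = (12*(-7))*(-17) = -84*(-17) = 1428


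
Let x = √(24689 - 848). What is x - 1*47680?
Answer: -47680 + 3*√2649 ≈ -47526.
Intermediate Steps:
x = 3*√2649 (x = √23841 = 3*√2649 ≈ 154.41)
x - 1*47680 = 3*√2649 - 1*47680 = 3*√2649 - 47680 = -47680 + 3*√2649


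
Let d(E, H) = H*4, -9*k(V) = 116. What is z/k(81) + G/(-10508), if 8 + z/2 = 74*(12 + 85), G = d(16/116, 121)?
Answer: -84763664/76183 ≈ -1112.6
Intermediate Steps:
k(V) = -116/9 (k(V) = -⅑*116 = -116/9)
d(E, H) = 4*H
G = 484 (G = 4*121 = 484)
z = 14340 (z = -16 + 2*(74*(12 + 85)) = -16 + 2*(74*97) = -16 + 2*7178 = -16 + 14356 = 14340)
z/k(81) + G/(-10508) = 14340/(-116/9) + 484/(-10508) = 14340*(-9/116) + 484*(-1/10508) = -32265/29 - 121/2627 = -84763664/76183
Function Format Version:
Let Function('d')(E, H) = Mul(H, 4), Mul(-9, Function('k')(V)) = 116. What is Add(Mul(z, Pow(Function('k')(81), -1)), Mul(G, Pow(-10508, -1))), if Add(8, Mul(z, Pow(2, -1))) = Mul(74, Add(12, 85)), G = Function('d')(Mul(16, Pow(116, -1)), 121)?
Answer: Rational(-84763664, 76183) ≈ -1112.6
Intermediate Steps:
Function('k')(V) = Rational(-116, 9) (Function('k')(V) = Mul(Rational(-1, 9), 116) = Rational(-116, 9))
Function('d')(E, H) = Mul(4, H)
G = 484 (G = Mul(4, 121) = 484)
z = 14340 (z = Add(-16, Mul(2, Mul(74, Add(12, 85)))) = Add(-16, Mul(2, Mul(74, 97))) = Add(-16, Mul(2, 7178)) = Add(-16, 14356) = 14340)
Add(Mul(z, Pow(Function('k')(81), -1)), Mul(G, Pow(-10508, -1))) = Add(Mul(14340, Pow(Rational(-116, 9), -1)), Mul(484, Pow(-10508, -1))) = Add(Mul(14340, Rational(-9, 116)), Mul(484, Rational(-1, 10508))) = Add(Rational(-32265, 29), Rational(-121, 2627)) = Rational(-84763664, 76183)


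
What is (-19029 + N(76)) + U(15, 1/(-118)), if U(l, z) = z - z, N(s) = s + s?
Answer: -18877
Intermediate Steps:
N(s) = 2*s
U(l, z) = 0
(-19029 + N(76)) + U(15, 1/(-118)) = (-19029 + 2*76) + 0 = (-19029 + 152) + 0 = -18877 + 0 = -18877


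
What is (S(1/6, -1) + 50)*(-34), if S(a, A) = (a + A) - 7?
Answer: -4301/3 ≈ -1433.7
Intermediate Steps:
S(a, A) = -7 + A + a (S(a, A) = (A + a) - 7 = -7 + A + a)
(S(1/6, -1) + 50)*(-34) = ((-7 - 1 + 1/6) + 50)*(-34) = ((-7 - 1 + ⅙) + 50)*(-34) = (-47/6 + 50)*(-34) = (253/6)*(-34) = -4301/3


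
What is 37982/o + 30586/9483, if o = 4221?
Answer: 23299372/1906083 ≈ 12.224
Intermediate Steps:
37982/o + 30586/9483 = 37982/4221 + 30586/9483 = 37982*(1/4221) + 30586*(1/9483) = 5426/603 + 30586/9483 = 23299372/1906083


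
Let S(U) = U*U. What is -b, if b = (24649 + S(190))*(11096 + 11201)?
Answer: -1354520453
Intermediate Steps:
S(U) = U²
b = 1354520453 (b = (24649 + 190²)*(11096 + 11201) = (24649 + 36100)*22297 = 60749*22297 = 1354520453)
-b = -1*1354520453 = -1354520453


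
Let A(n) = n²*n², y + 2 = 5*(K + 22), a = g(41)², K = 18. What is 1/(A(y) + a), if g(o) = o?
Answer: 1/1536955297 ≈ 6.5064e-10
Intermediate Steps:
a = 1681 (a = 41² = 1681)
y = 198 (y = -2 + 5*(18 + 22) = -2 + 5*40 = -2 + 200 = 198)
A(n) = n⁴
1/(A(y) + a) = 1/(198⁴ + 1681) = 1/(1536953616 + 1681) = 1/1536955297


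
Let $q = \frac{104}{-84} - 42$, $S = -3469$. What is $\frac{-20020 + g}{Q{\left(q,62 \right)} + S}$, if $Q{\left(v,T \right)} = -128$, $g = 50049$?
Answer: $- \frac{30029}{3597} \approx -8.3483$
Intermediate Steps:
$q = - \frac{908}{21}$ ($q = 104 \left(- \frac{1}{84}\right) - 42 = - \frac{26}{21} - 42 = - \frac{908}{21} \approx -43.238$)
$\frac{-20020 + g}{Q{\left(q,62 \right)} + S} = \frac{-20020 + 50049}{-128 - 3469} = \frac{30029}{-3597} = 30029 \left(- \frac{1}{3597}\right) = - \frac{30029}{3597}$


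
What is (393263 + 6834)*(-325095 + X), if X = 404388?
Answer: 31724891421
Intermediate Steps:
(393263 + 6834)*(-325095 + X) = (393263 + 6834)*(-325095 + 404388) = 400097*79293 = 31724891421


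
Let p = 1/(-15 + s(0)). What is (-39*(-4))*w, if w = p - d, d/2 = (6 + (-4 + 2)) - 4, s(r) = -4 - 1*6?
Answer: -156/25 ≈ -6.2400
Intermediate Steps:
s(r) = -10 (s(r) = -4 - 6 = -10)
p = -1/25 (p = 1/(-15 - 10) = 1/(-25) = -1/25 ≈ -0.040000)
d = 0 (d = 2*((6 + (-4 + 2)) - 4) = 2*((6 - 2) - 4) = 2*(4 - 4) = 2*0 = 0)
w = -1/25 (w = -1/25 - 1*0 = -1/25 + 0 = -1/25 ≈ -0.040000)
(-39*(-4))*w = -39*(-4)*(-1/25) = 156*(-1/25) = -156/25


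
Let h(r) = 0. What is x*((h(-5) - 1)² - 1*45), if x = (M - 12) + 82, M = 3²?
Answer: -3476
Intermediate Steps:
M = 9
x = 79 (x = (9 - 12) + 82 = -3 + 82 = 79)
x*((h(-5) - 1)² - 1*45) = 79*((0 - 1)² - 1*45) = 79*((-1)² - 45) = 79*(1 - 45) = 79*(-44) = -3476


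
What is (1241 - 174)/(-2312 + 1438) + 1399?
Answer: 1221659/874 ≈ 1397.8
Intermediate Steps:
(1241 - 174)/(-2312 + 1438) + 1399 = 1067/(-874) + 1399 = 1067*(-1/874) + 1399 = -1067/874 + 1399 = 1221659/874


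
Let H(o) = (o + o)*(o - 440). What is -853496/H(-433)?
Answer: -426748/378009 ≈ -1.1289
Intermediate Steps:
H(o) = 2*o*(-440 + o) (H(o) = (2*o)*(-440 + o) = 2*o*(-440 + o))
-853496/H(-433) = -853496*(-1/(866*(-440 - 433))) = -853496/(2*(-433)*(-873)) = -853496/756018 = -853496*1/756018 = -426748/378009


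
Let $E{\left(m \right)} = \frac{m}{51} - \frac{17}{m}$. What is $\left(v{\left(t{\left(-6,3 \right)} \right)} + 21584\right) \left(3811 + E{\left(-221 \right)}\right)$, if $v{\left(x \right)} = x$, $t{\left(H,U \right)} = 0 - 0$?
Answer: $\frac{3204425392}{39} \approx 8.2165 \cdot 10^{7}$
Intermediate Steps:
$t{\left(H,U \right)} = 0$ ($t{\left(H,U \right)} = 0 + 0 = 0$)
$E{\left(m \right)} = - \frac{17}{m} + \frac{m}{51}$ ($E{\left(m \right)} = m \frac{1}{51} - \frac{17}{m} = \frac{m}{51} - \frac{17}{m} = - \frac{17}{m} + \frac{m}{51}$)
$\left(v{\left(t{\left(-6,3 \right)} \right)} + 21584\right) \left(3811 + E{\left(-221 \right)}\right) = \left(0 + 21584\right) \left(3811 + \left(- \frac{17}{-221} + \frac{1}{51} \left(-221\right)\right)\right) = 21584 \left(3811 - \frac{166}{39}\right) = 21584 \cdot \frac{148463}{39} = \frac{3204425392}{39}$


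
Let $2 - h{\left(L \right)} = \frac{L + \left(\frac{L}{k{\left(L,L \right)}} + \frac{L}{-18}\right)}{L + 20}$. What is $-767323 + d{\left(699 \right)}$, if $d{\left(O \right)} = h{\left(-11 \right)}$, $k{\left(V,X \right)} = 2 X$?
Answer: $- \frac{62152912}{81} \approx -7.6732 \cdot 10^{5}$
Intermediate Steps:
$h{\left(L \right)} = 2 - \frac{\frac{1}{2} + \frac{17 L}{18}}{20 + L}$ ($h{\left(L \right)} = 2 - \frac{L + \left(\frac{L}{2 L} + \frac{L}{-18}\right)}{L + 20} = 2 - \frac{L + \left(L \frac{1}{2 L} + L \left(- \frac{1}{18}\right)\right)}{20 + L} = 2 - \frac{L - \left(- \frac{1}{2} + \frac{L}{18}\right)}{20 + L} = 2 - \frac{\frac{1}{2} + \frac{17 L}{18}}{20 + L}$)
$d{\left(O \right)} = \frac{251}{81}$ ($d{\left(O \right)} = \frac{711 + 19 \left(-11\right)}{18 \left(20 - 11\right)} = \frac{711 - 209}{18 \cdot 9} = \frac{1}{18} \cdot \frac{1}{9} \cdot 502 = \frac{251}{81}$)
$-767323 + d{\left(699 \right)} = -767323 + \frac{251}{81} = - \frac{62152912}{81}$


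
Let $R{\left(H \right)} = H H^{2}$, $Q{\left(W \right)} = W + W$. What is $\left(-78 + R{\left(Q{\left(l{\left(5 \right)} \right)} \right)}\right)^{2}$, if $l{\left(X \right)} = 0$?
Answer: $6084$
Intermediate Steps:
$Q{\left(W \right)} = 2 W$
$R{\left(H \right)} = H^{3}$
$\left(-78 + R{\left(Q{\left(l{\left(5 \right)} \right)} \right)}\right)^{2} = \left(-78 + \left(2 \cdot 0\right)^{3}\right)^{2} = \left(-78 + 0^{3}\right)^{2} = \left(-78 + 0\right)^{2} = \left(-78\right)^{2} = 6084$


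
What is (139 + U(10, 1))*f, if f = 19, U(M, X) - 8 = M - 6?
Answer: 2869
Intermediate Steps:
U(M, X) = 2 + M (U(M, X) = 8 + (M - 6) = 8 + (-6 + M) = 2 + M)
(139 + U(10, 1))*f = (139 + (2 + 10))*19 = (139 + 12)*19 = 151*19 = 2869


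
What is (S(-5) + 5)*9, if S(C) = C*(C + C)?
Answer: 495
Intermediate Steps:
S(C) = 2*C² (S(C) = C*(2*C) = 2*C²)
(S(-5) + 5)*9 = (2*(-5)² + 5)*9 = (2*25 + 5)*9 = (50 + 5)*9 = 55*9 = 495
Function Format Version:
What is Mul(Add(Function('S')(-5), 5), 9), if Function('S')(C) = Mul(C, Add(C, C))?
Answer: 495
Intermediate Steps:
Function('S')(C) = Mul(2, Pow(C, 2)) (Function('S')(C) = Mul(C, Mul(2, C)) = Mul(2, Pow(C, 2)))
Mul(Add(Function('S')(-5), 5), 9) = Mul(Add(Mul(2, Pow(-5, 2)), 5), 9) = Mul(Add(Mul(2, 25), 5), 9) = Mul(Add(50, 5), 9) = Mul(55, 9) = 495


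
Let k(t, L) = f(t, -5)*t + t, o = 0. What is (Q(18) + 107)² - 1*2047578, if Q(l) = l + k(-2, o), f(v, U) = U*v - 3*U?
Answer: -2042249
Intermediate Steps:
f(v, U) = -3*U + U*v
k(t, L) = t + t*(15 - 5*t) (k(t, L) = (-5*(-3 + t))*t + t = (15 - 5*t)*t + t = t*(15 - 5*t) + t = t + t*(15 - 5*t))
Q(l) = -52 + l (Q(l) = l - 2*(16 - 5*(-2)) = l - 2*(16 + 10) = l - 2*26 = l - 52 = -52 + l)
(Q(18) + 107)² - 1*2047578 = ((-52 + 18) + 107)² - 1*2047578 = (-34 + 107)² - 2047578 = 73² - 2047578 = 5329 - 2047578 = -2042249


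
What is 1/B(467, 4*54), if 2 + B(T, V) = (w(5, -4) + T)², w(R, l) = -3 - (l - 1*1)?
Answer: 1/219959 ≈ 4.5463e-6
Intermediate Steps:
w(R, l) = -2 - l (w(R, l) = -3 - (l - 1) = -3 - (-1 + l) = -3 + (1 - l) = -2 - l)
B(T, V) = -2 + (2 + T)² (B(T, V) = -2 + ((-2 - 1*(-4)) + T)² = -2 + ((-2 + 4) + T)² = -2 + (2 + T)²)
1/B(467, 4*54) = 1/(-2 + (2 + 467)²) = 1/(-2 + 469²) = 1/(-2 + 219961) = 1/219959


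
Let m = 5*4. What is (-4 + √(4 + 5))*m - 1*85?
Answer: -105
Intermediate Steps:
m = 20
(-4 + √(4 + 5))*m - 1*85 = (-4 + √(4 + 5))*20 - 1*85 = (-4 + √9)*20 - 85 = (-4 + 3)*20 - 85 = -1*20 - 85 = -20 - 85 = -105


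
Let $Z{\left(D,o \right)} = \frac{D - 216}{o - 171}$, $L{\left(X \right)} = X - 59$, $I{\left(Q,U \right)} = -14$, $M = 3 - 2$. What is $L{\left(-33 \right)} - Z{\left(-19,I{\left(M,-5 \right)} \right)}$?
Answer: $- \frac{3451}{37} \approx -93.27$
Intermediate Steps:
$M = 1$ ($M = 3 - 2 = 1$)
$L{\left(X \right)} = -59 + X$ ($L{\left(X \right)} = X - 59 = -59 + X$)
$Z{\left(D,o \right)} = \frac{-216 + D}{-171 + o}$
$L{\left(-33 \right)} - Z{\left(-19,I{\left(M,-5 \right)} \right)} = \left(-59 - 33\right) - \frac{-216 - 19}{-171 - 14} = -92 - \frac{1}{-185} \left(-235\right) = -92 - \left(- \frac{1}{185}\right) \left(-235\right) = -92 - \frac{47}{37} = - \frac{3451}{37}$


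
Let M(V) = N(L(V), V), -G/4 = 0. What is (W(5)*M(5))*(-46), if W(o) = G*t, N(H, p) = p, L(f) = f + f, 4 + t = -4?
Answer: 0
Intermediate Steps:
t = -8 (t = -4 - 4 = -8)
L(f) = 2*f
G = 0 (G = -4*0 = 0)
M(V) = V
W(o) = 0 (W(o) = 0*(-8) = 0)
(W(5)*M(5))*(-46) = (0*5)*(-46) = 0*(-46) = 0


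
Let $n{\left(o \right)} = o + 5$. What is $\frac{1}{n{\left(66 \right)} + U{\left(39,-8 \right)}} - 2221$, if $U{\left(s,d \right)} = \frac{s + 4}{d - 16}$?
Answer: $- \frac{3689057}{1661} \approx -2221.0$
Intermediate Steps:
$n{\left(o \right)} = 5 + o$
$U{\left(s,d \right)} = \frac{4 + s}{-16 + d}$
$\frac{1}{n{\left(66 \right)} + U{\left(39,-8 \right)}} - 2221 = \frac{1}{\left(5 + 66\right) + \frac{4 + 39}{-16 - 8}} - 2221 = \frac{1}{71 + \frac{1}{-24} \cdot 43} - 2221 = \frac{1}{71 - \frac{43}{24}} - 2221 = \frac{1}{\frac{1661}{24}} - 2221 = \frac{24}{1661} - 2221 = - \frac{3689057}{1661}$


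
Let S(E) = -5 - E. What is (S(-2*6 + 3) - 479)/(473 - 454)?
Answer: -25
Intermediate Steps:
(S(-2*6 + 3) - 479)/(473 - 454) = ((-5 - (-2*6 + 3)) - 479)/(473 - 454) = ((-5 - (-12 + 3)) - 479)/19 = ((-5 - 1*(-9)) - 479)*(1/19) = ((-5 + 9) - 479)*(1/19) = (4 - 479)*(1/19) = -475*1/19 = -25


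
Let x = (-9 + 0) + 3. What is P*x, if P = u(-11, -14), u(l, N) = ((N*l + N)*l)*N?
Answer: -129360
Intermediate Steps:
u(l, N) = N*l*(N + N*l) (u(l, N) = ((N + N*l)*l)*N = (l*(N + N*l))*N = N*l*(N + N*l))
x = -6 (x = -9 + 3 = -6)
P = 21560 (P = -11*(-14)**2*(1 - 11) = -11*196*(-10) = 21560)
P*x = 21560*(-6) = -129360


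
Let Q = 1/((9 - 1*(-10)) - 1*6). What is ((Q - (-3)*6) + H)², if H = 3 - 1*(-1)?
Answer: 82369/169 ≈ 487.39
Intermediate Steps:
Q = 1/13 (Q = 1/((9 + 10) - 6) = 1/(19 - 6) = 1/13 ≈ 0.076923)
H = 4 (H = 3 + 1 = 4)
((Q - (-3)*6) + H)² = ((1/13 - (-3)*6) + 4)² = ((1/13 - 1*(-18)) + 4)² = ((1/13 + 18) + 4)² = (235/13 + 4)² = (287/13)² = 82369/169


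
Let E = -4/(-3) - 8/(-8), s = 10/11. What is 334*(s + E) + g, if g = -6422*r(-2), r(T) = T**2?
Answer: -811966/33 ≈ -24605.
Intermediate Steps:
s = 10/11 (s = 10*(1/11) = 10/11 ≈ 0.90909)
E = 7/3 (E = -4*(-1/3) - 8*(-1/8) = 4/3 + 1 = 7/3 ≈ 2.3333)
g = -25688 (g = -6422*(-2)**2 = -6422*4 = -25688)
334*(s + E) + g = 334*(10/11 + 7/3) - 25688 = 334*(107/33) - 25688 = 35738/33 - 25688 = -811966/33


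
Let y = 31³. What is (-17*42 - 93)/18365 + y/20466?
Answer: 530595653/375858090 ≈ 1.4117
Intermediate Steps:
y = 29791
(-17*42 - 93)/18365 + y/20466 = (-17*42 - 93)/18365 + 29791/20466 = (-714 - 93)*(1/18365) + 29791*(1/20466) = -807*1/18365 + 29791/20466 = -807/18365 + 29791/20466 = 530595653/375858090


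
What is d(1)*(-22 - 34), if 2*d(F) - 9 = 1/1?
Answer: -280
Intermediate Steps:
d(F) = 5 (d(F) = 9/2 + (1/2)/1 = 9/2 + (1/2)*1 = 9/2 + 1/2 = 5)
d(1)*(-22 - 34) = 5*(-22 - 34) = 5*(-56) = -280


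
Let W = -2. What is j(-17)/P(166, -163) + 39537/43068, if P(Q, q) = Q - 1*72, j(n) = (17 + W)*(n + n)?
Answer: -3041367/674732 ≈ -4.5075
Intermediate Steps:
j(n) = 30*n (j(n) = (17 - 2)*(n + n) = 15*(2*n) = 30*n)
P(Q, q) = -72 + Q (P(Q, q) = Q - 72 = -72 + Q)
j(-17)/P(166, -163) + 39537/43068 = (30*(-17))/(-72 + 166) + 39537/43068 = -510/94 + 39537*(1/43068) = -510*1/94 + 13179/14356 = -255/47 + 13179/14356 = -3041367/674732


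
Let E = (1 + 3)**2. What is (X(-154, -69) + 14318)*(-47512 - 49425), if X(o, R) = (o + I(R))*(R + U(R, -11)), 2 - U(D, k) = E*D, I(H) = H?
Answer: 21028834221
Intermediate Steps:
E = 16 (E = 4**2 = 16)
U(D, k) = 2 - 16*D
X(o, R) = (2 - 15*R)*(R + o) (X(o, R) = (o + R)*(R + (2 - 16*R)) = (R + o)*(2 - 15*R) = (2 - 15*R)*(R + o))
(X(-154, -69) + 14318)*(-47512 - 49425) = ((-15*(-69)**2 + 2*(-69) + 2*(-154) - 15*(-69)*(-154)) + 14318)*(-47512 - 49425) = ((-15*4761 - 138 - 308 - 159390) + 14318)*(-96937) = ((-71415 - 138 - 308 - 159390) + 14318)*(-96937) = (-231251 + 14318)*(-96937) = -216933*(-96937) = 21028834221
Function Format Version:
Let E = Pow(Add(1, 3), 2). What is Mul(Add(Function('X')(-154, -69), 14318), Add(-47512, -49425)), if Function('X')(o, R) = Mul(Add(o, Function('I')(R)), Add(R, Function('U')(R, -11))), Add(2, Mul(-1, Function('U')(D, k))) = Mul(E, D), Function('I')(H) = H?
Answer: 21028834221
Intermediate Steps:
E = 16 (E = Pow(4, 2) = 16)
Function('U')(D, k) = Add(2, Mul(-16, D)) (Function('U')(D, k) = Add(2, Mul(-1, Mul(16, D))) = Add(2, Mul(-16, D)))
Function('X')(o, R) = Mul(Add(2, Mul(-15, R)), Add(R, o)) (Function('X')(o, R) = Mul(Add(o, R), Add(R, Add(2, Mul(-16, R)))) = Mul(Add(R, o), Add(2, Mul(-15, R))) = Mul(Add(2, Mul(-15, R)), Add(R, o)))
Mul(Add(Function('X')(-154, -69), 14318), Add(-47512, -49425)) = Mul(Add(Add(Mul(-15, Pow(-69, 2)), Mul(2, -69), Mul(2, -154), Mul(-15, -69, -154)), 14318), Add(-47512, -49425)) = Mul(Add(Add(Mul(-15, 4761), -138, -308, -159390), 14318), -96937) = Mul(Add(Add(-71415, -138, -308, -159390), 14318), -96937) = Mul(Add(-231251, 14318), -96937) = Mul(-216933, -96937) = 21028834221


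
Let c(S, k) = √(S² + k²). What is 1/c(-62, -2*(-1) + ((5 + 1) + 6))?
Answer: √1010/2020 ≈ 0.015733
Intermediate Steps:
1/c(-62, -2*(-1) + ((5 + 1) + 6)) = 1/(√((-62)² + (-2*(-1) + ((5 + 1) + 6))²)) = 1/(√(3844 + (2 + (6 + 6))²)) = 1/(√(3844 + (2 + 12)²)) = 1/(√(3844 + 14²)) = 1/(√(3844 + 196)) = 1/(√4040) = 1/(2*√1010) = √1010/2020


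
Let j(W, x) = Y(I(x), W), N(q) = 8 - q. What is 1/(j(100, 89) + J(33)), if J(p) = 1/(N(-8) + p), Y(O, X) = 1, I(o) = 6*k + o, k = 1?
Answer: 49/50 ≈ 0.98000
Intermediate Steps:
I(o) = 6 + o (I(o) = 6*1 + o = 6 + o)
j(W, x) = 1
J(p) = 1/(16 + p) (J(p) = 1/((8 - 1*(-8)) + p) = 1/((8 + 8) + p) = 1/(16 + p))
1/(j(100, 89) + J(33)) = 1/(1 + 1/(16 + 33)) = 1/(1 + 1/49) = 1/(50/49) = 49/50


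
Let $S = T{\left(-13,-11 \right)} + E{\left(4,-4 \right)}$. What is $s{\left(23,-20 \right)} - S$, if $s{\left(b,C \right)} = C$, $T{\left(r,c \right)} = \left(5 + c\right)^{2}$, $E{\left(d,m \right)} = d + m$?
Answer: $-56$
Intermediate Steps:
$S = 36$ ($S = \left(5 - 11\right)^{2} + \left(4 - 4\right) = \left(-6\right)^{2} + 0 = 36 + 0 = 36$)
$s{\left(23,-20 \right)} - S = -20 - 36 = -56$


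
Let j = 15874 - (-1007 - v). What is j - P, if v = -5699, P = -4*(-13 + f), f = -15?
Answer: 11070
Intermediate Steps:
P = 112 (P = -4*(-13 - 15) = -4*(-28) = 112)
j = 11182 (j = 15874 - (-1007 - 1*(-5699)) = 15874 - (-1007 + 5699) = 15874 - 1*4692 = 15874 - 4692 = 11182)
j - P = 11182 - 1*112 = 11182 - 112 = 11070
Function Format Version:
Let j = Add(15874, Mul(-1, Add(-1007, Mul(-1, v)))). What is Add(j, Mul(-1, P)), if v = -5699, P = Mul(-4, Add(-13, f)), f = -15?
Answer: 11070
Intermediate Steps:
P = 112 (P = Mul(-4, Add(-13, -15)) = Mul(-4, -28) = 112)
j = 11182 (j = Add(15874, Mul(-1, Add(-1007, Mul(-1, -5699)))) = Add(15874, Mul(-1, Add(-1007, 5699))) = Add(15874, Mul(-1, 4692)) = Add(15874, -4692) = 11182)
Add(j, Mul(-1, P)) = Add(11182, Mul(-1, 112)) = Add(11182, -112) = 11070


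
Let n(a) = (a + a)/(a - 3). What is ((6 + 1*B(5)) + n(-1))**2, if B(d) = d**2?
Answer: 3969/4 ≈ 992.25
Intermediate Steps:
n(a) = 2*a/(-3 + a) (n(a) = (2*a)/(-3 + a) = 2*a/(-3 + a))
((6 + 1*B(5)) + n(-1))**2 = ((6 + 1*5**2) + 2*(-1)/(-3 - 1))**2 = ((6 + 1*25) + 2*(-1)/(-4))**2 = ((6 + 25) + 2*(-1)*(-1/4))**2 = (31 + 1/2)**2 = (63/2)**2 = 3969/4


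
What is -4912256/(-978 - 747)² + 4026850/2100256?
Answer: 832700196857/3124787130000 ≈ 0.26648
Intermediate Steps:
-4912256/(-978 - 747)² + 4026850/2100256 = -4912256/((-1725)²) + 4026850*(1/2100256) = -4912256/2975625 + 2013425/1050128 = 832700196857/3124787130000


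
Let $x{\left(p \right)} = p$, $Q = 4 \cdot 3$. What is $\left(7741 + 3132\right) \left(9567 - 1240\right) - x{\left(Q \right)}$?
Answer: $90539459$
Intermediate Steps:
$Q = 12$
$\left(7741 + 3132\right) \left(9567 - 1240\right) - x{\left(Q \right)} = \left(7741 + 3132\right) \left(9567 - 1240\right) - 12 = 10873 \cdot 8327 - 12 = 90539471 - 12 = 90539459$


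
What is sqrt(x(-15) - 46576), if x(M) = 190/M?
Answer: I*sqrt(419298)/3 ≈ 215.84*I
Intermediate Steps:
sqrt(x(-15) - 46576) = sqrt(190/(-15) - 46576) = sqrt(190*(-1/15) - 46576) = sqrt(-38/3 - 46576) = sqrt(-139766/3) = I*sqrt(419298)/3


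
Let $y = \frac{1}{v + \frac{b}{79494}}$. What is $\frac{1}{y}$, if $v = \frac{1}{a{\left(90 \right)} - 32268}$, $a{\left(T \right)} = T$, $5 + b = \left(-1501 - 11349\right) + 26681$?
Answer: $\frac{24711863}{142108774} \approx 0.17389$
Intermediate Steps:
$b = 13826$ ($b = -5 + \left(\left(-1501 - 11349\right) + 26681\right) = -5 + \left(-12850 + 26681\right) = -5 + 13831 = 13826$)
$v = - \frac{1}{32178}$ ($v = \frac{1}{90 - 32268} = \frac{1}{-32178} = - \frac{1}{32178} \approx -3.1077 \cdot 10^{-5}$)
$y = \frac{142108774}{24711863}$ ($y = \frac{1}{- \frac{1}{32178} + \frac{13826}{79494}} = \frac{1}{- \frac{1}{32178} + 13826 \cdot \frac{1}{79494}} = \frac{1}{- \frac{1}{32178} + \frac{6913}{39747}} = \frac{1}{\frac{24711863}{142108774}} = \frac{142108774}{24711863} \approx 5.7506$)
$\frac{1}{y} = \frac{1}{\frac{142108774}{24711863}} = \frac{24711863}{142108774}$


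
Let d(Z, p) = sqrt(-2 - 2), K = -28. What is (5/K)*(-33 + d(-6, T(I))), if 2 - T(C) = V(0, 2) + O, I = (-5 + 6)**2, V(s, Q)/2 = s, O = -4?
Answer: 165/28 - 5*I/14 ≈ 5.8929 - 0.35714*I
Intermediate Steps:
V(s, Q) = 2*s
I = 1 (I = 1**2 = 1)
T(C) = 6 (T(C) = 2 - (2*0 - 4) = 2 - (0 - 4) = 2 - 1*(-4) = 2 + 4 = 6)
d(Z, p) = 2*I (d(Z, p) = sqrt(-4) = 2*I)
(5/K)*(-33 + d(-6, T(I))) = (5/(-28))*(-33 + 2*I) = (5*(-1/28))*(-33 + 2*I) = -5*(-33 + 2*I)/28 = 165/28 - 5*I/14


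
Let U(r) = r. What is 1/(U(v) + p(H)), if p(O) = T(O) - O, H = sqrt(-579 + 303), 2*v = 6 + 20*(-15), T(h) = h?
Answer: -1/147 ≈ -0.0068027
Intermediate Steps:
v = -147 (v = (6 + 20*(-15))/2 = (6 - 300)/2 = (1/2)*(-294) = -147)
H = 2*I*sqrt(69) (H = sqrt(-276) = 2*I*sqrt(69) ≈ 16.613*I)
p(O) = 0 (p(O) = O - O = 0)
1/(U(v) + p(H)) = 1/(-147 + 0) = 1/(-147) = -1/147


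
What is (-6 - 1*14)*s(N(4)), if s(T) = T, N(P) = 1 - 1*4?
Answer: 60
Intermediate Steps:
N(P) = -3 (N(P) = 1 - 4 = -3)
(-6 - 1*14)*s(N(4)) = (-6 - 1*14)*(-3) = (-6 - 14)*(-3) = -20*(-3) = 60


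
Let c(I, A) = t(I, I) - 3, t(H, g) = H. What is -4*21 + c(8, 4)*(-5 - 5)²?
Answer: 416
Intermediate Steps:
c(I, A) = -3 + I (c(I, A) = I - 3 = -3 + I)
-4*21 + c(8, 4)*(-5 - 5)² = -4*21 + (-3 + 8)*(-5 - 5)² = -84 + 5*(-10)² = -84 + 5*100 = -84 + 500 = 416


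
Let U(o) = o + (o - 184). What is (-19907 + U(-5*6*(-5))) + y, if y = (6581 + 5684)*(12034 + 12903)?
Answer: 305832514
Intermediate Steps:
U(o) = -184 + 2*o (U(o) = o + (-184 + o) = -184 + 2*o)
y = 305852305 (y = 12265*24937 = 305852305)
(-19907 + U(-5*6*(-5))) + y = (-19907 + (-184 + 2*(-5*6*(-5)))) + 305852305 = (-19907 + (-184 + 2*(-30*(-5)))) + 305852305 = (-19907 + (-184 + 2*150)) + 305852305 = (-19907 + (-184 + 300)) + 305852305 = (-19907 + 116) + 305852305 = -19791 + 305852305 = 305832514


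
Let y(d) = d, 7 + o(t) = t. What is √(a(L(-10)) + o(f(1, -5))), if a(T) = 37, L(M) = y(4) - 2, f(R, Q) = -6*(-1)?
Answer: 6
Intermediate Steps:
f(R, Q) = 6
o(t) = -7 + t
L(M) = 2 (L(M) = 4 - 2 = 2)
√(a(L(-10)) + o(f(1, -5))) = √(37 + (-7 + 6)) = √(37 - 1) = √36 = 6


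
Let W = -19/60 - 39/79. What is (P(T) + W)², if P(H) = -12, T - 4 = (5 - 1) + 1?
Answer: 3687039841/22467600 ≈ 164.10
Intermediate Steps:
T = 9 (T = 4 + ((5 - 1) + 1) = 4 + (4 + 1) = 4 + 5 = 9)
W = -3841/4740 (W = -19*1/60 - 39*1/79 = -19/60 - 39/79 = -3841/4740 ≈ -0.81034)
(P(T) + W)² = (-12 - 3841/4740)² = (-60721/4740)² = 3687039841/22467600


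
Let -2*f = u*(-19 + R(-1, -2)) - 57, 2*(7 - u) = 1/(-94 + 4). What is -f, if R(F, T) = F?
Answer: -887/9 ≈ -98.556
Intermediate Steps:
u = 1261/180 (u = 7 - 1/(2*(-94 + 4)) = 7 - ½/(-90) = 7 - ½*(-1/90) = 7 + 1/180 = 1261/180 ≈ 7.0056)
f = 887/9 (f = -(1261*(-19 - 1)/180 - 57)/2 = -((1261/180)*(-20) - 57)/2 = -(-1261/9 - 57)/2 = -½*(-1774/9) = 887/9 ≈ 98.556)
-f = -1*887/9 = -887/9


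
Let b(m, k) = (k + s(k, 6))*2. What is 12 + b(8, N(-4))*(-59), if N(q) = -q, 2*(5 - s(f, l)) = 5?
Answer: -755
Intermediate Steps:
s(f, l) = 5/2 (s(f, l) = 5 - ½*5 = 5 - 5/2 = 5/2)
b(m, k) = 5 + 2*k (b(m, k) = (k + 5/2)*2 = (5/2 + k)*2 = 5 + 2*k)
12 + b(8, N(-4))*(-59) = 12 + (5 + 2*(-1*(-4)))*(-59) = 12 + (5 + 2*4)*(-59) = 12 + (5 + 8)*(-59) = 12 + 13*(-59) = 12 - 767 = -755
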